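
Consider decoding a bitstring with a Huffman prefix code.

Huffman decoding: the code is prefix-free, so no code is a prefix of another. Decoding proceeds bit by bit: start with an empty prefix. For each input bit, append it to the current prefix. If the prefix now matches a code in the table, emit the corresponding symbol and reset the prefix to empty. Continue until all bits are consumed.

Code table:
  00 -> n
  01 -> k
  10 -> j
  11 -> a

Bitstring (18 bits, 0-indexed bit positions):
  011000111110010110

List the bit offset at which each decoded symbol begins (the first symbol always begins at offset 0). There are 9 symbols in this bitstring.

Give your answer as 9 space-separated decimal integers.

Bit 0: prefix='0' (no match yet)
Bit 1: prefix='01' -> emit 'k', reset
Bit 2: prefix='1' (no match yet)
Bit 3: prefix='10' -> emit 'j', reset
Bit 4: prefix='0' (no match yet)
Bit 5: prefix='00' -> emit 'n', reset
Bit 6: prefix='1' (no match yet)
Bit 7: prefix='11' -> emit 'a', reset
Bit 8: prefix='1' (no match yet)
Bit 9: prefix='11' -> emit 'a', reset
Bit 10: prefix='1' (no match yet)
Bit 11: prefix='10' -> emit 'j', reset
Bit 12: prefix='0' (no match yet)
Bit 13: prefix='01' -> emit 'k', reset
Bit 14: prefix='0' (no match yet)
Bit 15: prefix='01' -> emit 'k', reset
Bit 16: prefix='1' (no match yet)
Bit 17: prefix='10' -> emit 'j', reset

Answer: 0 2 4 6 8 10 12 14 16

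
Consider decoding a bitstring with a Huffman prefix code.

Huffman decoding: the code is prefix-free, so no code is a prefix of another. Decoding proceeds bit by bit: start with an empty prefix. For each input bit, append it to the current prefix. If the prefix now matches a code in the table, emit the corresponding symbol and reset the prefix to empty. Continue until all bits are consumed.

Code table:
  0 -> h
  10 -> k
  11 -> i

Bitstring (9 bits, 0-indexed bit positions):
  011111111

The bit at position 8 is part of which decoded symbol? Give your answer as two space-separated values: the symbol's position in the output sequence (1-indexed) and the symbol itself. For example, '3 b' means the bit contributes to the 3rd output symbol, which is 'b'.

Bit 0: prefix='0' -> emit 'h', reset
Bit 1: prefix='1' (no match yet)
Bit 2: prefix='11' -> emit 'i', reset
Bit 3: prefix='1' (no match yet)
Bit 4: prefix='11' -> emit 'i', reset
Bit 5: prefix='1' (no match yet)
Bit 6: prefix='11' -> emit 'i', reset
Bit 7: prefix='1' (no match yet)
Bit 8: prefix='11' -> emit 'i', reset

Answer: 5 i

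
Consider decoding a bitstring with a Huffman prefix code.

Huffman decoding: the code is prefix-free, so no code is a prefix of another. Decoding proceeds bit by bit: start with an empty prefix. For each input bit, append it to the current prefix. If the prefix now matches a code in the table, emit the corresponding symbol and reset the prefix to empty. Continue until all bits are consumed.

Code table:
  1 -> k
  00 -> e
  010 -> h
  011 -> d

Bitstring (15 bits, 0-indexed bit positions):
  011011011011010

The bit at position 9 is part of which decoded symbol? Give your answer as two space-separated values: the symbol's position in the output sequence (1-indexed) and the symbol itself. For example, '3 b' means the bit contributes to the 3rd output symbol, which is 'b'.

Bit 0: prefix='0' (no match yet)
Bit 1: prefix='01' (no match yet)
Bit 2: prefix='011' -> emit 'd', reset
Bit 3: prefix='0' (no match yet)
Bit 4: prefix='01' (no match yet)
Bit 5: prefix='011' -> emit 'd', reset
Bit 6: prefix='0' (no match yet)
Bit 7: prefix='01' (no match yet)
Bit 8: prefix='011' -> emit 'd', reset
Bit 9: prefix='0' (no match yet)
Bit 10: prefix='01' (no match yet)
Bit 11: prefix='011' -> emit 'd', reset
Bit 12: prefix='0' (no match yet)
Bit 13: prefix='01' (no match yet)

Answer: 4 d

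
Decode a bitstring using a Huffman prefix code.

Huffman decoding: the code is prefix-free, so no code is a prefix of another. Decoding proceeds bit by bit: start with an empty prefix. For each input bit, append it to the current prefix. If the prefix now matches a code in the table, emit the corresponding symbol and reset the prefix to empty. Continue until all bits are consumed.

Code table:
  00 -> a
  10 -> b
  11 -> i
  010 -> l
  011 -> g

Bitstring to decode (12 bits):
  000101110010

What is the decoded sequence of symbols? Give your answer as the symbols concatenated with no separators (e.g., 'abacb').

Bit 0: prefix='0' (no match yet)
Bit 1: prefix='00' -> emit 'a', reset
Bit 2: prefix='0' (no match yet)
Bit 3: prefix='01' (no match yet)
Bit 4: prefix='010' -> emit 'l', reset
Bit 5: prefix='1' (no match yet)
Bit 6: prefix='11' -> emit 'i', reset
Bit 7: prefix='1' (no match yet)
Bit 8: prefix='10' -> emit 'b', reset
Bit 9: prefix='0' (no match yet)
Bit 10: prefix='01' (no match yet)
Bit 11: prefix='010' -> emit 'l', reset

Answer: alibl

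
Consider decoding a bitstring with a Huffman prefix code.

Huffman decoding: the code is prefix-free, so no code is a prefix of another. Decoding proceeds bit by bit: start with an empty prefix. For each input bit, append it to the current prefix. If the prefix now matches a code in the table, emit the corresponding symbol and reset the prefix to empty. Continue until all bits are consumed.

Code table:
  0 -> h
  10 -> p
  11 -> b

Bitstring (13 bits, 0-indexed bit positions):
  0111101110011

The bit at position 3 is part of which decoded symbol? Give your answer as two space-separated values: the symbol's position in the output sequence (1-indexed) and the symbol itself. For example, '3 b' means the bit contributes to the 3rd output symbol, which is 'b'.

Answer: 3 b

Derivation:
Bit 0: prefix='0' -> emit 'h', reset
Bit 1: prefix='1' (no match yet)
Bit 2: prefix='11' -> emit 'b', reset
Bit 3: prefix='1' (no match yet)
Bit 4: prefix='11' -> emit 'b', reset
Bit 5: prefix='0' -> emit 'h', reset
Bit 6: prefix='1' (no match yet)
Bit 7: prefix='11' -> emit 'b', reset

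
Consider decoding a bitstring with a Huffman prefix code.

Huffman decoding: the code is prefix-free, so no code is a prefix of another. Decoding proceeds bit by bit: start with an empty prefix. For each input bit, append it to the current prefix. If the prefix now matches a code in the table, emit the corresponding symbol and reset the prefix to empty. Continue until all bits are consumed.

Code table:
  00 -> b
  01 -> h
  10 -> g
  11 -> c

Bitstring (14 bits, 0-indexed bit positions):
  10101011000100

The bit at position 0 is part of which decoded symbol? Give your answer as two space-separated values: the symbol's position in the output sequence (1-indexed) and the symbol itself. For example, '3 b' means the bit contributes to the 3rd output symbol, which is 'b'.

Answer: 1 g

Derivation:
Bit 0: prefix='1' (no match yet)
Bit 1: prefix='10' -> emit 'g', reset
Bit 2: prefix='1' (no match yet)
Bit 3: prefix='10' -> emit 'g', reset
Bit 4: prefix='1' (no match yet)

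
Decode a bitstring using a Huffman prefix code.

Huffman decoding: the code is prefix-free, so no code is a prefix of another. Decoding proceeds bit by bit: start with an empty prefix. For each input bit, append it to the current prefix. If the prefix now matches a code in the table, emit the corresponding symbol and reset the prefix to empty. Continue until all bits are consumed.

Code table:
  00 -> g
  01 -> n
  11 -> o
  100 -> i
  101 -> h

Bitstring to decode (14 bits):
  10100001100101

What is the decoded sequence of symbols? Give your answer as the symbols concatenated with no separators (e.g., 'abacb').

Bit 0: prefix='1' (no match yet)
Bit 1: prefix='10' (no match yet)
Bit 2: prefix='101' -> emit 'h', reset
Bit 3: prefix='0' (no match yet)
Bit 4: prefix='00' -> emit 'g', reset
Bit 5: prefix='0' (no match yet)
Bit 6: prefix='00' -> emit 'g', reset
Bit 7: prefix='1' (no match yet)
Bit 8: prefix='11' -> emit 'o', reset
Bit 9: prefix='0' (no match yet)
Bit 10: prefix='00' -> emit 'g', reset
Bit 11: prefix='1' (no match yet)
Bit 12: prefix='10' (no match yet)
Bit 13: prefix='101' -> emit 'h', reset

Answer: hggogh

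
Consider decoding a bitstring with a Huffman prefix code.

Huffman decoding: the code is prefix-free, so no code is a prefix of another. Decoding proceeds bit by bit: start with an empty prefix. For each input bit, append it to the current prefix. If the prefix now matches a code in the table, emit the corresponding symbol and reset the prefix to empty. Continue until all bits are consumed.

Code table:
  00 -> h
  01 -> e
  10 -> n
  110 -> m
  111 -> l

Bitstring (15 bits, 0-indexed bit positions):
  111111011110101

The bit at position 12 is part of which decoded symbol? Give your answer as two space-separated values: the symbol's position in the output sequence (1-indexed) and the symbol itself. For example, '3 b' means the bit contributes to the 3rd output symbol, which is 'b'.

Bit 0: prefix='1' (no match yet)
Bit 1: prefix='11' (no match yet)
Bit 2: prefix='111' -> emit 'l', reset
Bit 3: prefix='1' (no match yet)
Bit 4: prefix='11' (no match yet)
Bit 5: prefix='111' -> emit 'l', reset
Bit 6: prefix='0' (no match yet)
Bit 7: prefix='01' -> emit 'e', reset
Bit 8: prefix='1' (no match yet)
Bit 9: prefix='11' (no match yet)
Bit 10: prefix='111' -> emit 'l', reset
Bit 11: prefix='0' (no match yet)
Bit 12: prefix='01' -> emit 'e', reset
Bit 13: prefix='0' (no match yet)
Bit 14: prefix='01' -> emit 'e', reset

Answer: 5 e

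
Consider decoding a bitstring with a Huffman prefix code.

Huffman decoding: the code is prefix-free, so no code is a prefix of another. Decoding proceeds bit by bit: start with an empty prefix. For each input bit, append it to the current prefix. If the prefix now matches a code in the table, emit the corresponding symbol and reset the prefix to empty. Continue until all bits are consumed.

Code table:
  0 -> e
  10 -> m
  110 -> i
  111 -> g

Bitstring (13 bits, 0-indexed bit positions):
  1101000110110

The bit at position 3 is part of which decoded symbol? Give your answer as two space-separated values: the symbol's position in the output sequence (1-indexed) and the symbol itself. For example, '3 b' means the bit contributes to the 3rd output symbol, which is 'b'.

Bit 0: prefix='1' (no match yet)
Bit 1: prefix='11' (no match yet)
Bit 2: prefix='110' -> emit 'i', reset
Bit 3: prefix='1' (no match yet)
Bit 4: prefix='10' -> emit 'm', reset
Bit 5: prefix='0' -> emit 'e', reset
Bit 6: prefix='0' -> emit 'e', reset
Bit 7: prefix='1' (no match yet)

Answer: 2 m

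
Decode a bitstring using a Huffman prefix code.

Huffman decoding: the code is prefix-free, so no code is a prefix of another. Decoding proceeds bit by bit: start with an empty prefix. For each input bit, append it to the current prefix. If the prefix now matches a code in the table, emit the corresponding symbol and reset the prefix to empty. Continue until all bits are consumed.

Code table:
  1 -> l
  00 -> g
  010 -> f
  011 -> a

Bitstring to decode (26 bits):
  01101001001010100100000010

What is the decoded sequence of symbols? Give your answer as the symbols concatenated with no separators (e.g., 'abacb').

Bit 0: prefix='0' (no match yet)
Bit 1: prefix='01' (no match yet)
Bit 2: prefix='011' -> emit 'a', reset
Bit 3: prefix='0' (no match yet)
Bit 4: prefix='01' (no match yet)
Bit 5: prefix='010' -> emit 'f', reset
Bit 6: prefix='0' (no match yet)
Bit 7: prefix='01' (no match yet)
Bit 8: prefix='010' -> emit 'f', reset
Bit 9: prefix='0' (no match yet)
Bit 10: prefix='01' (no match yet)
Bit 11: prefix='010' -> emit 'f', reset
Bit 12: prefix='1' -> emit 'l', reset
Bit 13: prefix='0' (no match yet)
Bit 14: prefix='01' (no match yet)
Bit 15: prefix='010' -> emit 'f', reset
Bit 16: prefix='0' (no match yet)
Bit 17: prefix='01' (no match yet)
Bit 18: prefix='010' -> emit 'f', reset
Bit 19: prefix='0' (no match yet)
Bit 20: prefix='00' -> emit 'g', reset
Bit 21: prefix='0' (no match yet)
Bit 22: prefix='00' -> emit 'g', reset
Bit 23: prefix='0' (no match yet)
Bit 24: prefix='01' (no match yet)
Bit 25: prefix='010' -> emit 'f', reset

Answer: affflffggf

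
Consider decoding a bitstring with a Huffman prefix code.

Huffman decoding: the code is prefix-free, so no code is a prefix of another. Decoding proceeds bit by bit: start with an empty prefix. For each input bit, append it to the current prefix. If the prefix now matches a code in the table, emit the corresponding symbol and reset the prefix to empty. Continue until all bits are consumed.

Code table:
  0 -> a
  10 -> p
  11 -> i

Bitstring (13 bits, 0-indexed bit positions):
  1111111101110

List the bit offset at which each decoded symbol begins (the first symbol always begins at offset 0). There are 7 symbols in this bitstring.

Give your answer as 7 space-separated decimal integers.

Bit 0: prefix='1' (no match yet)
Bit 1: prefix='11' -> emit 'i', reset
Bit 2: prefix='1' (no match yet)
Bit 3: prefix='11' -> emit 'i', reset
Bit 4: prefix='1' (no match yet)
Bit 5: prefix='11' -> emit 'i', reset
Bit 6: prefix='1' (no match yet)
Bit 7: prefix='11' -> emit 'i', reset
Bit 8: prefix='0' -> emit 'a', reset
Bit 9: prefix='1' (no match yet)
Bit 10: prefix='11' -> emit 'i', reset
Bit 11: prefix='1' (no match yet)
Bit 12: prefix='10' -> emit 'p', reset

Answer: 0 2 4 6 8 9 11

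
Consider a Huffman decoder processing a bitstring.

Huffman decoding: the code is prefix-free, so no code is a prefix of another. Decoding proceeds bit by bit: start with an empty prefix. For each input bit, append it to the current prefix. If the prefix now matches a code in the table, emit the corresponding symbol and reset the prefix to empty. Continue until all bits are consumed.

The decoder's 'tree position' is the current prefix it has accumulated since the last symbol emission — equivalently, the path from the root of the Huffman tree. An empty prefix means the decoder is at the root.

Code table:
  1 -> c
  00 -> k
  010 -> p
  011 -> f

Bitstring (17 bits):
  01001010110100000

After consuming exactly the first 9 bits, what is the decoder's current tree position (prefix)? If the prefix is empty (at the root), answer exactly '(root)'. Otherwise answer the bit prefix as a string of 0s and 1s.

Bit 0: prefix='0' (no match yet)
Bit 1: prefix='01' (no match yet)
Bit 2: prefix='010' -> emit 'p', reset
Bit 3: prefix='0' (no match yet)
Bit 4: prefix='01' (no match yet)
Bit 5: prefix='010' -> emit 'p', reset
Bit 6: prefix='1' -> emit 'c', reset
Bit 7: prefix='0' (no match yet)
Bit 8: prefix='01' (no match yet)

Answer: 01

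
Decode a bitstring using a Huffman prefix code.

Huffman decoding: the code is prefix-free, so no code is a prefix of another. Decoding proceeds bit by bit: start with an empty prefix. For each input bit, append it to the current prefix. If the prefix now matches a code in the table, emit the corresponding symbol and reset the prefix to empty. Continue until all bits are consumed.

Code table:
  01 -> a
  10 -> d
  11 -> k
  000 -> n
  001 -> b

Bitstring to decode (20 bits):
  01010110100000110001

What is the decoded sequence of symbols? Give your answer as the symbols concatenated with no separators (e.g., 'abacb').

Answer: aaaddnadb

Derivation:
Bit 0: prefix='0' (no match yet)
Bit 1: prefix='01' -> emit 'a', reset
Bit 2: prefix='0' (no match yet)
Bit 3: prefix='01' -> emit 'a', reset
Bit 4: prefix='0' (no match yet)
Bit 5: prefix='01' -> emit 'a', reset
Bit 6: prefix='1' (no match yet)
Bit 7: prefix='10' -> emit 'd', reset
Bit 8: prefix='1' (no match yet)
Bit 9: prefix='10' -> emit 'd', reset
Bit 10: prefix='0' (no match yet)
Bit 11: prefix='00' (no match yet)
Bit 12: prefix='000' -> emit 'n', reset
Bit 13: prefix='0' (no match yet)
Bit 14: prefix='01' -> emit 'a', reset
Bit 15: prefix='1' (no match yet)
Bit 16: prefix='10' -> emit 'd', reset
Bit 17: prefix='0' (no match yet)
Bit 18: prefix='00' (no match yet)
Bit 19: prefix='001' -> emit 'b', reset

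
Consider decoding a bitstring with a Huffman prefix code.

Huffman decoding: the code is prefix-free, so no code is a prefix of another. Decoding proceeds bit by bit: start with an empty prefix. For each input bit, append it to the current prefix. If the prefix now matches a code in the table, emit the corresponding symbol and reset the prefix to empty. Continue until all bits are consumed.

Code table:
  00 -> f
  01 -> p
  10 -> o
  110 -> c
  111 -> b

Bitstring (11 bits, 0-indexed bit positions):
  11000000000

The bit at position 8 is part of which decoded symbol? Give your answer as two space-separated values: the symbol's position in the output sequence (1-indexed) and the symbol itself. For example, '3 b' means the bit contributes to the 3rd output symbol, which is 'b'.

Answer: 4 f

Derivation:
Bit 0: prefix='1' (no match yet)
Bit 1: prefix='11' (no match yet)
Bit 2: prefix='110' -> emit 'c', reset
Bit 3: prefix='0' (no match yet)
Bit 4: prefix='00' -> emit 'f', reset
Bit 5: prefix='0' (no match yet)
Bit 6: prefix='00' -> emit 'f', reset
Bit 7: prefix='0' (no match yet)
Bit 8: prefix='00' -> emit 'f', reset
Bit 9: prefix='0' (no match yet)
Bit 10: prefix='00' -> emit 'f', reset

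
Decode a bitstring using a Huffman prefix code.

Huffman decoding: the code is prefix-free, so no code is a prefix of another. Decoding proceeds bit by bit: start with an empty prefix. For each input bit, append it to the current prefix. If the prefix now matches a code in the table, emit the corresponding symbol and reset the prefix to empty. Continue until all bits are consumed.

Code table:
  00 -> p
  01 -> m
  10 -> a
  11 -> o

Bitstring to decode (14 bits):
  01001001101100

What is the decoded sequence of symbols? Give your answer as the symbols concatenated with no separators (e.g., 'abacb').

Answer: mpamaop

Derivation:
Bit 0: prefix='0' (no match yet)
Bit 1: prefix='01' -> emit 'm', reset
Bit 2: prefix='0' (no match yet)
Bit 3: prefix='00' -> emit 'p', reset
Bit 4: prefix='1' (no match yet)
Bit 5: prefix='10' -> emit 'a', reset
Bit 6: prefix='0' (no match yet)
Bit 7: prefix='01' -> emit 'm', reset
Bit 8: prefix='1' (no match yet)
Bit 9: prefix='10' -> emit 'a', reset
Bit 10: prefix='1' (no match yet)
Bit 11: prefix='11' -> emit 'o', reset
Bit 12: prefix='0' (no match yet)
Bit 13: prefix='00' -> emit 'p', reset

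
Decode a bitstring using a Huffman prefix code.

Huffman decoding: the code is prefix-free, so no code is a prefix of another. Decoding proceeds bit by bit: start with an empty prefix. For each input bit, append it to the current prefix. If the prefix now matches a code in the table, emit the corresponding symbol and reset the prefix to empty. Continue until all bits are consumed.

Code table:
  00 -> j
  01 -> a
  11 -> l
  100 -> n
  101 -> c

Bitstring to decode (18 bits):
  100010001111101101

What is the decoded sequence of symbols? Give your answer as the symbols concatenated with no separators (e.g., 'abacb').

Answer: najallac

Derivation:
Bit 0: prefix='1' (no match yet)
Bit 1: prefix='10' (no match yet)
Bit 2: prefix='100' -> emit 'n', reset
Bit 3: prefix='0' (no match yet)
Bit 4: prefix='01' -> emit 'a', reset
Bit 5: prefix='0' (no match yet)
Bit 6: prefix='00' -> emit 'j', reset
Bit 7: prefix='0' (no match yet)
Bit 8: prefix='01' -> emit 'a', reset
Bit 9: prefix='1' (no match yet)
Bit 10: prefix='11' -> emit 'l', reset
Bit 11: prefix='1' (no match yet)
Bit 12: prefix='11' -> emit 'l', reset
Bit 13: prefix='0' (no match yet)
Bit 14: prefix='01' -> emit 'a', reset
Bit 15: prefix='1' (no match yet)
Bit 16: prefix='10' (no match yet)
Bit 17: prefix='101' -> emit 'c', reset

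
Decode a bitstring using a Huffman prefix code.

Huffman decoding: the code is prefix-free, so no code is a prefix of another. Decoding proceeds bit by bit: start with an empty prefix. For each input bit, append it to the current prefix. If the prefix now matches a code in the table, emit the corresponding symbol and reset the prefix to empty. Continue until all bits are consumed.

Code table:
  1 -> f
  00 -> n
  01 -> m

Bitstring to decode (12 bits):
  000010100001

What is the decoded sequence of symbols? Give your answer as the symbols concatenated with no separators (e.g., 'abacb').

Answer: nnfmnnf

Derivation:
Bit 0: prefix='0' (no match yet)
Bit 1: prefix='00' -> emit 'n', reset
Bit 2: prefix='0' (no match yet)
Bit 3: prefix='00' -> emit 'n', reset
Bit 4: prefix='1' -> emit 'f', reset
Bit 5: prefix='0' (no match yet)
Bit 6: prefix='01' -> emit 'm', reset
Bit 7: prefix='0' (no match yet)
Bit 8: prefix='00' -> emit 'n', reset
Bit 9: prefix='0' (no match yet)
Bit 10: prefix='00' -> emit 'n', reset
Bit 11: prefix='1' -> emit 'f', reset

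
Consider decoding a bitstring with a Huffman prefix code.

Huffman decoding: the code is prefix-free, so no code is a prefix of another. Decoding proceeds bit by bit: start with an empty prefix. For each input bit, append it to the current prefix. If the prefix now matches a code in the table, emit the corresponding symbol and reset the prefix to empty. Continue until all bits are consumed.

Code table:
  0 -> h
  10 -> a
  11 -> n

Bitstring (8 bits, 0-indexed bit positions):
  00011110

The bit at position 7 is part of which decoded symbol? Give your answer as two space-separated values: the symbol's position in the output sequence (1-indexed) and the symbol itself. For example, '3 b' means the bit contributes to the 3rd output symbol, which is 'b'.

Answer: 6 h

Derivation:
Bit 0: prefix='0' -> emit 'h', reset
Bit 1: prefix='0' -> emit 'h', reset
Bit 2: prefix='0' -> emit 'h', reset
Bit 3: prefix='1' (no match yet)
Bit 4: prefix='11' -> emit 'n', reset
Bit 5: prefix='1' (no match yet)
Bit 6: prefix='11' -> emit 'n', reset
Bit 7: prefix='0' -> emit 'h', reset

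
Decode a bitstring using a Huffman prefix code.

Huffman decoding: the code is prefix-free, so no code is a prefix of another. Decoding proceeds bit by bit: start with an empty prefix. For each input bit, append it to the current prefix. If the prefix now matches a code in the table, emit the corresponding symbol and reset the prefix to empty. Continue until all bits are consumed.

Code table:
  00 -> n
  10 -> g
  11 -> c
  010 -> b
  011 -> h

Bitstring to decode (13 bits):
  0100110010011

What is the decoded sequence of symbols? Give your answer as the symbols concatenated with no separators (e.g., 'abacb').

Bit 0: prefix='0' (no match yet)
Bit 1: prefix='01' (no match yet)
Bit 2: prefix='010' -> emit 'b', reset
Bit 3: prefix='0' (no match yet)
Bit 4: prefix='01' (no match yet)
Bit 5: prefix='011' -> emit 'h', reset
Bit 6: prefix='0' (no match yet)
Bit 7: prefix='00' -> emit 'n', reset
Bit 8: prefix='1' (no match yet)
Bit 9: prefix='10' -> emit 'g', reset
Bit 10: prefix='0' (no match yet)
Bit 11: prefix='01' (no match yet)
Bit 12: prefix='011' -> emit 'h', reset

Answer: bhngh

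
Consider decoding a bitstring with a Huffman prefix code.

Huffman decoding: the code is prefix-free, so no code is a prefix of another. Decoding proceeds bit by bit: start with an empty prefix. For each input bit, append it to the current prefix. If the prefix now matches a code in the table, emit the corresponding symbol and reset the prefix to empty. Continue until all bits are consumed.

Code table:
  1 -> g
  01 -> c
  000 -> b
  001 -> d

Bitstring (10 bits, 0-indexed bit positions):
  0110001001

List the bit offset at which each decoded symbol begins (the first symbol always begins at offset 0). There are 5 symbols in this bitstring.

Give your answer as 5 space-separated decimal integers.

Bit 0: prefix='0' (no match yet)
Bit 1: prefix='01' -> emit 'c', reset
Bit 2: prefix='1' -> emit 'g', reset
Bit 3: prefix='0' (no match yet)
Bit 4: prefix='00' (no match yet)
Bit 5: prefix='000' -> emit 'b', reset
Bit 6: prefix='1' -> emit 'g', reset
Bit 7: prefix='0' (no match yet)
Bit 8: prefix='00' (no match yet)
Bit 9: prefix='001' -> emit 'd', reset

Answer: 0 2 3 6 7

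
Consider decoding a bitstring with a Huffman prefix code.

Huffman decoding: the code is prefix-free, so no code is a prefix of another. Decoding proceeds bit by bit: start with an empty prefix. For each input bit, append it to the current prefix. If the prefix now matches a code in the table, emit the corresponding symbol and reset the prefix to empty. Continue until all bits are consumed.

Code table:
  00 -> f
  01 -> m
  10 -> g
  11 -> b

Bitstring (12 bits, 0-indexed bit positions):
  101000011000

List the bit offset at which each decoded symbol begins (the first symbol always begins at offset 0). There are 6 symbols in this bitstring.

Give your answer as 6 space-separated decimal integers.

Bit 0: prefix='1' (no match yet)
Bit 1: prefix='10' -> emit 'g', reset
Bit 2: prefix='1' (no match yet)
Bit 3: prefix='10' -> emit 'g', reset
Bit 4: prefix='0' (no match yet)
Bit 5: prefix='00' -> emit 'f', reset
Bit 6: prefix='0' (no match yet)
Bit 7: prefix='01' -> emit 'm', reset
Bit 8: prefix='1' (no match yet)
Bit 9: prefix='10' -> emit 'g', reset
Bit 10: prefix='0' (no match yet)
Bit 11: prefix='00' -> emit 'f', reset

Answer: 0 2 4 6 8 10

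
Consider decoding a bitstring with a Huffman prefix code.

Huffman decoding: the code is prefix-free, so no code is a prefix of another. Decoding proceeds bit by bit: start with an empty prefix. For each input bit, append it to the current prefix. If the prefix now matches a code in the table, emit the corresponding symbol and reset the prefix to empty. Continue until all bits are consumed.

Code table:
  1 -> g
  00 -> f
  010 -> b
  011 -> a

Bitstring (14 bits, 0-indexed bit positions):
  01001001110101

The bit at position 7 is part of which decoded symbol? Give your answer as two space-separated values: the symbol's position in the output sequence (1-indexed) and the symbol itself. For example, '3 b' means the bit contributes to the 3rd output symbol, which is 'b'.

Bit 0: prefix='0' (no match yet)
Bit 1: prefix='01' (no match yet)
Bit 2: prefix='010' -> emit 'b', reset
Bit 3: prefix='0' (no match yet)
Bit 4: prefix='01' (no match yet)
Bit 5: prefix='010' -> emit 'b', reset
Bit 6: prefix='0' (no match yet)
Bit 7: prefix='01' (no match yet)
Bit 8: prefix='011' -> emit 'a', reset
Bit 9: prefix='1' -> emit 'g', reset
Bit 10: prefix='0' (no match yet)
Bit 11: prefix='01' (no match yet)

Answer: 3 a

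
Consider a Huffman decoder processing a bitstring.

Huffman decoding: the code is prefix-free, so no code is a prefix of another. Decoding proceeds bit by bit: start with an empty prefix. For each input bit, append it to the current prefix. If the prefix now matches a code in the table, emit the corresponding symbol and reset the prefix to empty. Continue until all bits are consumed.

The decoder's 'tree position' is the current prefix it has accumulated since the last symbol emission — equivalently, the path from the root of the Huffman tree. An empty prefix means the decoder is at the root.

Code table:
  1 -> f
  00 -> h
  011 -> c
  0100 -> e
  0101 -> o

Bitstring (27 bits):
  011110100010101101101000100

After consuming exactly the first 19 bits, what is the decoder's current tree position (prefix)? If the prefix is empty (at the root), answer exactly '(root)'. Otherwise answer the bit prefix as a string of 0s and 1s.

Bit 0: prefix='0' (no match yet)
Bit 1: prefix='01' (no match yet)
Bit 2: prefix='011' -> emit 'c', reset
Bit 3: prefix='1' -> emit 'f', reset
Bit 4: prefix='1' -> emit 'f', reset
Bit 5: prefix='0' (no match yet)
Bit 6: prefix='01' (no match yet)
Bit 7: prefix='010' (no match yet)
Bit 8: prefix='0100' -> emit 'e', reset
Bit 9: prefix='0' (no match yet)
Bit 10: prefix='01' (no match yet)
Bit 11: prefix='010' (no match yet)
Bit 12: prefix='0101' -> emit 'o', reset
Bit 13: prefix='0' (no match yet)
Bit 14: prefix='01' (no match yet)
Bit 15: prefix='011' -> emit 'c', reset
Bit 16: prefix='0' (no match yet)
Bit 17: prefix='01' (no match yet)
Bit 18: prefix='011' -> emit 'c', reset

Answer: (root)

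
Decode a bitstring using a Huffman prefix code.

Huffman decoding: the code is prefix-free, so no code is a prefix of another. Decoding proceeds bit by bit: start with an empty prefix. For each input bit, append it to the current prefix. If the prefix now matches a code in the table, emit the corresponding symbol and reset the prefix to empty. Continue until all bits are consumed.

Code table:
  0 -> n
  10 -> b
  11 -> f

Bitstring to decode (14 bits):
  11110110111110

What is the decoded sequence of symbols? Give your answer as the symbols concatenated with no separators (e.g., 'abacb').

Answer: ffnfnffb

Derivation:
Bit 0: prefix='1' (no match yet)
Bit 1: prefix='11' -> emit 'f', reset
Bit 2: prefix='1' (no match yet)
Bit 3: prefix='11' -> emit 'f', reset
Bit 4: prefix='0' -> emit 'n', reset
Bit 5: prefix='1' (no match yet)
Bit 6: prefix='11' -> emit 'f', reset
Bit 7: prefix='0' -> emit 'n', reset
Bit 8: prefix='1' (no match yet)
Bit 9: prefix='11' -> emit 'f', reset
Bit 10: prefix='1' (no match yet)
Bit 11: prefix='11' -> emit 'f', reset
Bit 12: prefix='1' (no match yet)
Bit 13: prefix='10' -> emit 'b', reset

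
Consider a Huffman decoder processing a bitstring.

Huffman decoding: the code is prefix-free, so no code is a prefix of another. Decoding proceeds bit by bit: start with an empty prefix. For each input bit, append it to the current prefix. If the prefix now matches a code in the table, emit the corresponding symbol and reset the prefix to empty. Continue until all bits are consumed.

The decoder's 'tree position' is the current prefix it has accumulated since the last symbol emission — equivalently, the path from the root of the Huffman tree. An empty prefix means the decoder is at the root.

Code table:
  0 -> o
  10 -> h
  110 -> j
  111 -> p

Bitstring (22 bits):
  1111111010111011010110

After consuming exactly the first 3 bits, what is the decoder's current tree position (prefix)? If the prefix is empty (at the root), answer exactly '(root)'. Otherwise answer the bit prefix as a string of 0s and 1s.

Bit 0: prefix='1' (no match yet)
Bit 1: prefix='11' (no match yet)
Bit 2: prefix='111' -> emit 'p', reset

Answer: (root)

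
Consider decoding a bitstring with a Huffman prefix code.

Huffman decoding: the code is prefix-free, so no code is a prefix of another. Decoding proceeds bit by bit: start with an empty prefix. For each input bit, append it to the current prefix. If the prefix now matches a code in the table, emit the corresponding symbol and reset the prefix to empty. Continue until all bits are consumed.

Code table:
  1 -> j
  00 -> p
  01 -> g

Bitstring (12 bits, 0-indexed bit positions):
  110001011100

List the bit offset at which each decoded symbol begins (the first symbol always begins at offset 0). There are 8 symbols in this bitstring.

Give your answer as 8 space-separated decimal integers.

Answer: 0 1 2 4 6 8 9 10

Derivation:
Bit 0: prefix='1' -> emit 'j', reset
Bit 1: prefix='1' -> emit 'j', reset
Bit 2: prefix='0' (no match yet)
Bit 3: prefix='00' -> emit 'p', reset
Bit 4: prefix='0' (no match yet)
Bit 5: prefix='01' -> emit 'g', reset
Bit 6: prefix='0' (no match yet)
Bit 7: prefix='01' -> emit 'g', reset
Bit 8: prefix='1' -> emit 'j', reset
Bit 9: prefix='1' -> emit 'j', reset
Bit 10: prefix='0' (no match yet)
Bit 11: prefix='00' -> emit 'p', reset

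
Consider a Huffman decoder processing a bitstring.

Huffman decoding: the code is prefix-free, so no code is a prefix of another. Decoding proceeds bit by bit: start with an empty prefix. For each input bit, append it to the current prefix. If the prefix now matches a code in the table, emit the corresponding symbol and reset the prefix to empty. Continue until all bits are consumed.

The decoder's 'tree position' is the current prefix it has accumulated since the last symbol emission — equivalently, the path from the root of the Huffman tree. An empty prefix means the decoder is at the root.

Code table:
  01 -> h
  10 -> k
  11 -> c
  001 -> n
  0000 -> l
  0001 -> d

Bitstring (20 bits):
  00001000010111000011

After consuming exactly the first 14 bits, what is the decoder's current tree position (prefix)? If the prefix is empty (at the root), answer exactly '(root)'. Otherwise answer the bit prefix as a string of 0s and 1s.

Answer: (root)

Derivation:
Bit 0: prefix='0' (no match yet)
Bit 1: prefix='00' (no match yet)
Bit 2: prefix='000' (no match yet)
Bit 3: prefix='0000' -> emit 'l', reset
Bit 4: prefix='1' (no match yet)
Bit 5: prefix='10' -> emit 'k', reset
Bit 6: prefix='0' (no match yet)
Bit 7: prefix='00' (no match yet)
Bit 8: prefix='000' (no match yet)
Bit 9: prefix='0001' -> emit 'd', reset
Bit 10: prefix='0' (no match yet)
Bit 11: prefix='01' -> emit 'h', reset
Bit 12: prefix='1' (no match yet)
Bit 13: prefix='11' -> emit 'c', reset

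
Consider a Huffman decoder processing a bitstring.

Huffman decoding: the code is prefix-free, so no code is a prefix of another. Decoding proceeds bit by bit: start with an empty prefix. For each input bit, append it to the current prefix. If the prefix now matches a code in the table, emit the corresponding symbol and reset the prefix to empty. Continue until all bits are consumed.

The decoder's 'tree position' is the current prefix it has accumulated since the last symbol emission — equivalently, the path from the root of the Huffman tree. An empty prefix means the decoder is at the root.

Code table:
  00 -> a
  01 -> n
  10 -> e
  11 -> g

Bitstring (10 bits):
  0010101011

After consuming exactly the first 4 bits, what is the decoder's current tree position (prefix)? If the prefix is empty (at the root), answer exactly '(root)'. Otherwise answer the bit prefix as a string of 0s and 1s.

Bit 0: prefix='0' (no match yet)
Bit 1: prefix='00' -> emit 'a', reset
Bit 2: prefix='1' (no match yet)
Bit 3: prefix='10' -> emit 'e', reset

Answer: (root)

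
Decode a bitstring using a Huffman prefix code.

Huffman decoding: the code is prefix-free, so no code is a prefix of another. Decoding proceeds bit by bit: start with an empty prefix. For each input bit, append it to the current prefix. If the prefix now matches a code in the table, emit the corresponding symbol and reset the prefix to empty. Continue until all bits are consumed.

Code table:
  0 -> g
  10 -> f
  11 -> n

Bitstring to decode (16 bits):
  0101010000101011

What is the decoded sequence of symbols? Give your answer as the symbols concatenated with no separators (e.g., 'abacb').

Bit 0: prefix='0' -> emit 'g', reset
Bit 1: prefix='1' (no match yet)
Bit 2: prefix='10' -> emit 'f', reset
Bit 3: prefix='1' (no match yet)
Bit 4: prefix='10' -> emit 'f', reset
Bit 5: prefix='1' (no match yet)
Bit 6: prefix='10' -> emit 'f', reset
Bit 7: prefix='0' -> emit 'g', reset
Bit 8: prefix='0' -> emit 'g', reset
Bit 9: prefix='0' -> emit 'g', reset
Bit 10: prefix='1' (no match yet)
Bit 11: prefix='10' -> emit 'f', reset
Bit 12: prefix='1' (no match yet)
Bit 13: prefix='10' -> emit 'f', reset
Bit 14: prefix='1' (no match yet)
Bit 15: prefix='11' -> emit 'n', reset

Answer: gfffgggffn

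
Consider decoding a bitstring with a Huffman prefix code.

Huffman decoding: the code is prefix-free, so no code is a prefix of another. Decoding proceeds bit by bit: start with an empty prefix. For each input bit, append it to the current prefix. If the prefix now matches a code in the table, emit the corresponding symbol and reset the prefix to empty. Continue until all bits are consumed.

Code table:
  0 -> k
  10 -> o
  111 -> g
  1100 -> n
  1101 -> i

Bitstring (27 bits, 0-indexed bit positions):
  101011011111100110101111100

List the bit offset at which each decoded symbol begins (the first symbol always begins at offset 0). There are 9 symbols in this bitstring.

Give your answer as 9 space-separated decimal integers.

Bit 0: prefix='1' (no match yet)
Bit 1: prefix='10' -> emit 'o', reset
Bit 2: prefix='1' (no match yet)
Bit 3: prefix='10' -> emit 'o', reset
Bit 4: prefix='1' (no match yet)
Bit 5: prefix='11' (no match yet)
Bit 6: prefix='110' (no match yet)
Bit 7: prefix='1101' -> emit 'i', reset
Bit 8: prefix='1' (no match yet)
Bit 9: prefix='11' (no match yet)
Bit 10: prefix='111' -> emit 'g', reset
Bit 11: prefix='1' (no match yet)
Bit 12: prefix='11' (no match yet)
Bit 13: prefix='110' (no match yet)
Bit 14: prefix='1100' -> emit 'n', reset
Bit 15: prefix='1' (no match yet)
Bit 16: prefix='11' (no match yet)
Bit 17: prefix='110' (no match yet)
Bit 18: prefix='1101' -> emit 'i', reset
Bit 19: prefix='0' -> emit 'k', reset
Bit 20: prefix='1' (no match yet)
Bit 21: prefix='11' (no match yet)
Bit 22: prefix='111' -> emit 'g', reset
Bit 23: prefix='1' (no match yet)
Bit 24: prefix='11' (no match yet)
Bit 25: prefix='110' (no match yet)
Bit 26: prefix='1100' -> emit 'n', reset

Answer: 0 2 4 8 11 15 19 20 23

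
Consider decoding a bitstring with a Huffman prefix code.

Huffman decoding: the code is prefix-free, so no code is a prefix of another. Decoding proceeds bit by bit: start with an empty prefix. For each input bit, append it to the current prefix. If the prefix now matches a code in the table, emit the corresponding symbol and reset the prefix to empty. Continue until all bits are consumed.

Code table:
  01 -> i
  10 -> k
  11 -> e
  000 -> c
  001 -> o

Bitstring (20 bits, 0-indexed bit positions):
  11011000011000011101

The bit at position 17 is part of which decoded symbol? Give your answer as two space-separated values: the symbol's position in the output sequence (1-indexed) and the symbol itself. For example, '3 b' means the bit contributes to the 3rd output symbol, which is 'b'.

Bit 0: prefix='1' (no match yet)
Bit 1: prefix='11' -> emit 'e', reset
Bit 2: prefix='0' (no match yet)
Bit 3: prefix='01' -> emit 'i', reset
Bit 4: prefix='1' (no match yet)
Bit 5: prefix='10' -> emit 'k', reset
Bit 6: prefix='0' (no match yet)
Bit 7: prefix='00' (no match yet)
Bit 8: prefix='000' -> emit 'c', reset
Bit 9: prefix='1' (no match yet)
Bit 10: prefix='11' -> emit 'e', reset
Bit 11: prefix='0' (no match yet)
Bit 12: prefix='00' (no match yet)
Bit 13: prefix='000' -> emit 'c', reset
Bit 14: prefix='0' (no match yet)
Bit 15: prefix='01' -> emit 'i', reset
Bit 16: prefix='1' (no match yet)
Bit 17: prefix='11' -> emit 'e', reset
Bit 18: prefix='0' (no match yet)
Bit 19: prefix='01' -> emit 'i', reset

Answer: 8 e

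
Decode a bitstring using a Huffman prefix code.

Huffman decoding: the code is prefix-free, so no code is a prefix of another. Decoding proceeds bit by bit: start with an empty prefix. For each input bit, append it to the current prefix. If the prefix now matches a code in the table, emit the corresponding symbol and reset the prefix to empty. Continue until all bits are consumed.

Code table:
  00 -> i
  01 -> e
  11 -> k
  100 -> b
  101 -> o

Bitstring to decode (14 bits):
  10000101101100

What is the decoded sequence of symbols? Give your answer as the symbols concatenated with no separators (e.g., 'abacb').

Answer: bioob

Derivation:
Bit 0: prefix='1' (no match yet)
Bit 1: prefix='10' (no match yet)
Bit 2: prefix='100' -> emit 'b', reset
Bit 3: prefix='0' (no match yet)
Bit 4: prefix='00' -> emit 'i', reset
Bit 5: prefix='1' (no match yet)
Bit 6: prefix='10' (no match yet)
Bit 7: prefix='101' -> emit 'o', reset
Bit 8: prefix='1' (no match yet)
Bit 9: prefix='10' (no match yet)
Bit 10: prefix='101' -> emit 'o', reset
Bit 11: prefix='1' (no match yet)
Bit 12: prefix='10' (no match yet)
Bit 13: prefix='100' -> emit 'b', reset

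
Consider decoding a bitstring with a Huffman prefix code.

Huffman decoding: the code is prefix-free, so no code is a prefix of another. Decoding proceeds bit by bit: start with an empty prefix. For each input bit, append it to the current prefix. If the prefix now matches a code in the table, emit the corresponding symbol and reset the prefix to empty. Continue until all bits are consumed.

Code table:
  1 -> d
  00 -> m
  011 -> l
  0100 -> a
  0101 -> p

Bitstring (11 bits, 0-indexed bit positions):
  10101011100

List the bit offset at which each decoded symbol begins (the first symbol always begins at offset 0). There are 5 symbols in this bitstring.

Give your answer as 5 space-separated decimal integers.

Bit 0: prefix='1' -> emit 'd', reset
Bit 1: prefix='0' (no match yet)
Bit 2: prefix='01' (no match yet)
Bit 3: prefix='010' (no match yet)
Bit 4: prefix='0101' -> emit 'p', reset
Bit 5: prefix='0' (no match yet)
Bit 6: prefix='01' (no match yet)
Bit 7: prefix='011' -> emit 'l', reset
Bit 8: prefix='1' -> emit 'd', reset
Bit 9: prefix='0' (no match yet)
Bit 10: prefix='00' -> emit 'm', reset

Answer: 0 1 5 8 9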